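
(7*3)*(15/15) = 21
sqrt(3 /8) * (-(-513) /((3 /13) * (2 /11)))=24453 * sqrt(6) /8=7487.17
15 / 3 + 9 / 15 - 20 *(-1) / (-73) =1944 / 365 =5.33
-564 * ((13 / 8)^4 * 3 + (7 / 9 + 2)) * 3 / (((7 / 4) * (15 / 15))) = -41056709 / 1792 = -22911.11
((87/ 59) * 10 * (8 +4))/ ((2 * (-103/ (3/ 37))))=-15660/ 224849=-0.07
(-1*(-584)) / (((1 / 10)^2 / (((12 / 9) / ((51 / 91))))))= 21257600 / 153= 138938.56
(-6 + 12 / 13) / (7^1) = -66 / 91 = -0.73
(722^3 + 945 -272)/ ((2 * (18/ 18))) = 376367721/ 2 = 188183860.50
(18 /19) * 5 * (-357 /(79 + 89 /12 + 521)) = -385560 /138491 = -2.78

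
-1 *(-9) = 9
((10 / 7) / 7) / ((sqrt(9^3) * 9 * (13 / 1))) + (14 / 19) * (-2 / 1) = -4333958 / 2941029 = -1.47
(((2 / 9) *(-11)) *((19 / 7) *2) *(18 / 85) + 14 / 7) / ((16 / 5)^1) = -241 / 952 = -0.25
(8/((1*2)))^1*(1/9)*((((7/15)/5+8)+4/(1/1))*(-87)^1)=-105212/225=-467.61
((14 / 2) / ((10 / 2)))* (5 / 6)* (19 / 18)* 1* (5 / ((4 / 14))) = 21.55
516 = 516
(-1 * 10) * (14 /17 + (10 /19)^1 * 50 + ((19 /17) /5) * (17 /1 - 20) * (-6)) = -100656 /323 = -311.63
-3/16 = -0.19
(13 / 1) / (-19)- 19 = -374 / 19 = -19.68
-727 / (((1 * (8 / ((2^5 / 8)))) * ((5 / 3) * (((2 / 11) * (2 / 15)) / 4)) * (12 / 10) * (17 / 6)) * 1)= -359865 / 34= -10584.26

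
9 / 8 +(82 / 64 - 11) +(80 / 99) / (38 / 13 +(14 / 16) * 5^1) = -20397535 / 2404512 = -8.48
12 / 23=0.52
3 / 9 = 1 / 3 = 0.33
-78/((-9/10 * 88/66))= 65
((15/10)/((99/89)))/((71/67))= 5963/4686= 1.27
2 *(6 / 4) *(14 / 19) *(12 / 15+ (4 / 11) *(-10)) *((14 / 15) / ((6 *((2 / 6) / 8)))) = -122304 / 5225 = -23.41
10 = 10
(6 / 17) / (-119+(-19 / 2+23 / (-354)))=-531 / 193426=-0.00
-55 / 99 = -0.56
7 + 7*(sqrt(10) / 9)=7*sqrt(10) / 9 + 7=9.46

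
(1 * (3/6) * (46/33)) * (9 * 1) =69/11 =6.27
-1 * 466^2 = -217156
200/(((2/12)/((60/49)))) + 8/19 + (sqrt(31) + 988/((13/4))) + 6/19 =sqrt(31) + 1651710/931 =1779.69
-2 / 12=-1 / 6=-0.17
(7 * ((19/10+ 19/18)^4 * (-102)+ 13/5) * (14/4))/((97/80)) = -4168947690488/26517375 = -157215.70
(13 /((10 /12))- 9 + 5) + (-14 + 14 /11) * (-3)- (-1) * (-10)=39.78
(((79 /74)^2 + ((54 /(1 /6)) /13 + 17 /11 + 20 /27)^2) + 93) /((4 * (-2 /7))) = -476847157544023 /653059918368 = -730.17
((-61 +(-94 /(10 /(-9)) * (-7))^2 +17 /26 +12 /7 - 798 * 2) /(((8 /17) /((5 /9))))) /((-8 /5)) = -8999574733 /34944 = -257542.78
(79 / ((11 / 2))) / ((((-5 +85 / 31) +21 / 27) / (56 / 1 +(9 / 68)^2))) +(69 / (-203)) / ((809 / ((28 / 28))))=-19134705927171 / 35202948968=-543.55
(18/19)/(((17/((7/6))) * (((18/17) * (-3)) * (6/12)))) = -7/171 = -0.04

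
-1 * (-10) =10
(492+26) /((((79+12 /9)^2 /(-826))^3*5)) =-212812645257072 /979652970727205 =-0.22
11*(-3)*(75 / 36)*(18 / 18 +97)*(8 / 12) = -4491.67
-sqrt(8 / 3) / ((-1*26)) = sqrt(6) / 39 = 0.06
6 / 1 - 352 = -346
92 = 92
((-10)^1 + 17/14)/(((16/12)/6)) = -1107/28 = -39.54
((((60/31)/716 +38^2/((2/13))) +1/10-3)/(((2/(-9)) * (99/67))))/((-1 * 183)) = 11628260241/74467580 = 156.15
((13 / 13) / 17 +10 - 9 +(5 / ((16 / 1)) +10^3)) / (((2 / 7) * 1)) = 1906611 / 544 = 3504.80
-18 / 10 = -9 / 5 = -1.80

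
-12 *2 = -24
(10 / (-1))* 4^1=-40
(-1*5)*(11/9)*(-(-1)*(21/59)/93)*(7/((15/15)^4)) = -2695/16461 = -0.16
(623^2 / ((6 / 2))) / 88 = 388129 / 264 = 1470.19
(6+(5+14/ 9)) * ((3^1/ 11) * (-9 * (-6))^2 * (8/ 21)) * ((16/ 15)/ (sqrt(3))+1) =520704 * sqrt(3)/ 385+292896/ 77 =6146.40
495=495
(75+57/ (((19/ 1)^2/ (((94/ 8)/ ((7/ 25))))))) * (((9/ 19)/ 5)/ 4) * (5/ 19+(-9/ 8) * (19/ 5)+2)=-3.89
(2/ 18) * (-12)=-4/ 3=-1.33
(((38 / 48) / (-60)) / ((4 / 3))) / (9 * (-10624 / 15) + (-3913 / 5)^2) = -95 / 5818448256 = -0.00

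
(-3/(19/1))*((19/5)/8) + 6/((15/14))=5.52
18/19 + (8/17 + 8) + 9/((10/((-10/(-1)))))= 5949/323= 18.42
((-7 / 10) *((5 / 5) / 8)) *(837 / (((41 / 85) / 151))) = -22926.91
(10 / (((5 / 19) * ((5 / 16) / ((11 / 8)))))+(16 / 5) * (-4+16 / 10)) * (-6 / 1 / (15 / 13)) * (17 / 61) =-1762696 / 7625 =-231.17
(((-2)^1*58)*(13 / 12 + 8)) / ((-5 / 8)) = 25288 / 15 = 1685.87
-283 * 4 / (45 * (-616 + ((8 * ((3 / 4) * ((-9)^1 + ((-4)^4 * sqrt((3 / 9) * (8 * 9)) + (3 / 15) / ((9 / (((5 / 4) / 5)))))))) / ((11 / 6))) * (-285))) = 1064733164 / 7450393813170795 + 1453596672 * sqrt(6) / 165564306959351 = 0.00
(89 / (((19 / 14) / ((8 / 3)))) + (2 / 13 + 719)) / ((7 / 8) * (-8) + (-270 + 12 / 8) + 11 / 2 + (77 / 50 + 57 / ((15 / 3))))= -33123850 / 9524073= -3.48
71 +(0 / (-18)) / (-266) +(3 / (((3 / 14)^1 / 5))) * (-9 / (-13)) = 1553 / 13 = 119.46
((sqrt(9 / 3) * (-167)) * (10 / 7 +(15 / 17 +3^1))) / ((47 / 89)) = -9393416 * sqrt(3) / 5593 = -2908.97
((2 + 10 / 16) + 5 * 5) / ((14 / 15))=3315 / 112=29.60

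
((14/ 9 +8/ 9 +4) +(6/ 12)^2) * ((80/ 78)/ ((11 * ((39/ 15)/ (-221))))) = -204850/ 3861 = -53.06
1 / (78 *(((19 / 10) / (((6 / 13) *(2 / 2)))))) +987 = 3169267 / 3211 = 987.00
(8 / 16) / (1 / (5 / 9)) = 5 / 18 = 0.28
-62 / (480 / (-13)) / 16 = 403 / 3840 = 0.10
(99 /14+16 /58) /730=0.01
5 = 5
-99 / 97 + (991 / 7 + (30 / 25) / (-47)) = 22422916 / 159565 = 140.53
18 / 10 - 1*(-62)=63.80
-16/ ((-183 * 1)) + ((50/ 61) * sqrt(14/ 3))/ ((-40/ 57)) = 16/ 183 - 95 * sqrt(42)/ 244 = -2.44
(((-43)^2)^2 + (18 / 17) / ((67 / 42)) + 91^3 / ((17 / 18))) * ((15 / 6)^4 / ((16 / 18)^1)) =27015872180625 / 145792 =185304215.46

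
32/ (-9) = -32/ 9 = -3.56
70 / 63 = 10 / 9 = 1.11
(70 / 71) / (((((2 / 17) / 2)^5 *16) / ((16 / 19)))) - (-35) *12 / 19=99419810 / 1349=73698.90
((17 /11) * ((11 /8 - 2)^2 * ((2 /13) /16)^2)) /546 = 425 /4157497344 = 0.00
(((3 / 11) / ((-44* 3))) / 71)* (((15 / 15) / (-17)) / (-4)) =-0.00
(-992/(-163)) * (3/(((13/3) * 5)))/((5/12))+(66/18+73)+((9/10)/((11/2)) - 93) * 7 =-571.17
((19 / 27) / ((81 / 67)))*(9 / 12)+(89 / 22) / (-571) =0.43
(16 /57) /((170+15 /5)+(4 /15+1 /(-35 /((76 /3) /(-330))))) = 92400 /57035777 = 0.00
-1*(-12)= 12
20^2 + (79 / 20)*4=2079 / 5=415.80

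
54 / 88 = 0.61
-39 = -39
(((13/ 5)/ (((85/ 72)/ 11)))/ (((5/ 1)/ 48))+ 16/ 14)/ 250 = 1738228/ 1859375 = 0.93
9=9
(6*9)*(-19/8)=-513/4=-128.25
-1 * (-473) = 473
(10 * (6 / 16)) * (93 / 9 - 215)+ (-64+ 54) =-1555 / 2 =-777.50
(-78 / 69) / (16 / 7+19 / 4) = -728 / 4531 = -0.16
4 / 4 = 1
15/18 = 0.83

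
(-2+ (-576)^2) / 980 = 165887 / 490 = 338.54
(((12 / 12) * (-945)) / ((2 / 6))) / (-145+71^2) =-315 / 544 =-0.58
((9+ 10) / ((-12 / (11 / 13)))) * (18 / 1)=-627 / 26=-24.12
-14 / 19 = -0.74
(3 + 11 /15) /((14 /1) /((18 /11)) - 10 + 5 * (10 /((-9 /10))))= -0.07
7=7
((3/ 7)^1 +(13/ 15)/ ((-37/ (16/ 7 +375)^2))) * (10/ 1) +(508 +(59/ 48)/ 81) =-231414409897/ 7048944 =-32829.66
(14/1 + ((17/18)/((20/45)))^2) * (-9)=-10665/64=-166.64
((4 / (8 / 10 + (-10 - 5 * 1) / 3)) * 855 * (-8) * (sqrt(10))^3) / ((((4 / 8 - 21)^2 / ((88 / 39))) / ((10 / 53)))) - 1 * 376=-376 + 535040000 * sqrt(10) / 8107463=-167.31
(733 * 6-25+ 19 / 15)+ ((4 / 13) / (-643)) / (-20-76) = 4374.27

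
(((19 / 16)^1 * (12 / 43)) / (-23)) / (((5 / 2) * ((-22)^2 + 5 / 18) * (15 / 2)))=-342 / 215527825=-0.00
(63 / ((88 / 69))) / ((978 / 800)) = 72450 / 1793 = 40.41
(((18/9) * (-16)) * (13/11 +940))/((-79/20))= 6625920/869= 7624.76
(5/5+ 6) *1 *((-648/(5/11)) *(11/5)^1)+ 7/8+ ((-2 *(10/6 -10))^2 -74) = -39149257/1800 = -21749.59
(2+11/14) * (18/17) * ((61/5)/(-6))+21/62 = -104376/18445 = -5.66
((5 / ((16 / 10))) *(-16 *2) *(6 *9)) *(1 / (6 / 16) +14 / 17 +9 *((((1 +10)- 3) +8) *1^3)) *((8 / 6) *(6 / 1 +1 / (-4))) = -103803600 / 17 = -6106094.12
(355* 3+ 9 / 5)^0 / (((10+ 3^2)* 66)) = 1 / 1254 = 0.00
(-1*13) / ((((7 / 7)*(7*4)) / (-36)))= 16.71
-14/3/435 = -14/1305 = -0.01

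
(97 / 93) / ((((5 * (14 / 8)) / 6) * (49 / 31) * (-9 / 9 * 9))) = -776 / 15435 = -0.05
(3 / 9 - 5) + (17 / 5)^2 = 517 / 75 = 6.89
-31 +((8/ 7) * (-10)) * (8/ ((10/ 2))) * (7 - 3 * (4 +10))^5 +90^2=960408069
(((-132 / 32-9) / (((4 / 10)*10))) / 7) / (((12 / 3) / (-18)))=135 / 64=2.11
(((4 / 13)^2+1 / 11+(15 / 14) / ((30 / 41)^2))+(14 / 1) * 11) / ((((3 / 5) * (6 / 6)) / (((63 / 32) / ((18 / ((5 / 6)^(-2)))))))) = 243895019 / 5948800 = 41.00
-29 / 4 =-7.25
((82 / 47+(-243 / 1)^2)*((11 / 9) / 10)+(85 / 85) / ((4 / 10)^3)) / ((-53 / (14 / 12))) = -159.22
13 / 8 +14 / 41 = 645 / 328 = 1.97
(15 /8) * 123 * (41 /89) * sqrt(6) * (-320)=-3025800 * sqrt(6) /89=-83277.15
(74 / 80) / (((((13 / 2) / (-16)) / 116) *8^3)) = -1073 / 2080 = -0.52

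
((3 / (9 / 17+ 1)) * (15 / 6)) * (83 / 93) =7055 / 1612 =4.38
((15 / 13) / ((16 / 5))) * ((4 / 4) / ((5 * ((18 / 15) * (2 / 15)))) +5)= 2.25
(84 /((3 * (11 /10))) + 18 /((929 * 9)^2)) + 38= 5421623584 /85441059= 63.45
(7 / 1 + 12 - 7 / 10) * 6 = 549 / 5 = 109.80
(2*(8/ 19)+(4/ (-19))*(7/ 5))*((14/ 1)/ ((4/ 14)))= 2548/ 95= 26.82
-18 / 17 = -1.06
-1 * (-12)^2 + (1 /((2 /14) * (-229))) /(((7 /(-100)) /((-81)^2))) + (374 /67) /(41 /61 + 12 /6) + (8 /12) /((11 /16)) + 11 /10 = 2249127452147 /825299970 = 2725.22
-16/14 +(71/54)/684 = -294991/258552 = -1.14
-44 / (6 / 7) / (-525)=22 / 225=0.10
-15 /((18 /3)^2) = -5 /12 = -0.42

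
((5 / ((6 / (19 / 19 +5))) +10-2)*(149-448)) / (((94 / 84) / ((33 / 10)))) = -2693691 / 235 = -11462.51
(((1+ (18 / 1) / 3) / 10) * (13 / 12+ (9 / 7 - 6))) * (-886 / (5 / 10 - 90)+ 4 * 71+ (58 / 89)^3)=-283054748275 / 378568353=-747.70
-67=-67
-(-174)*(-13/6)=-377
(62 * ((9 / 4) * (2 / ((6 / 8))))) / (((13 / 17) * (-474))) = -1054 / 1027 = -1.03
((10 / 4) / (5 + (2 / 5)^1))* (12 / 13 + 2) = 475 / 351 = 1.35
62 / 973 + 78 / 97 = 81908 / 94381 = 0.87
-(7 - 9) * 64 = 128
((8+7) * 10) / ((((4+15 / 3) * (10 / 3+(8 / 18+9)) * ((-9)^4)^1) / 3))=10 / 16767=0.00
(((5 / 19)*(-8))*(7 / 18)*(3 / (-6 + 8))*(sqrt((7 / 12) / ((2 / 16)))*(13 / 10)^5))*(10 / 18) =-2599051*sqrt(42) / 3078000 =-5.47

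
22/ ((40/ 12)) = 33/ 5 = 6.60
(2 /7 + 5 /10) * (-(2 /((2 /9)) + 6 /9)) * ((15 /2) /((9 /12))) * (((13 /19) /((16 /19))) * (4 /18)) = -20735 /1512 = -13.71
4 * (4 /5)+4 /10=18 /5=3.60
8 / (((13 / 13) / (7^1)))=56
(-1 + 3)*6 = 12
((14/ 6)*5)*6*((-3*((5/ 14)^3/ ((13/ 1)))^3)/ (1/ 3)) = -0.00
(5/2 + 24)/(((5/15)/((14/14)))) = 159/2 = 79.50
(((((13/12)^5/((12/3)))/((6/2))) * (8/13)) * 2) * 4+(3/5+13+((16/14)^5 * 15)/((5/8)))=239181003251/3920736960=61.00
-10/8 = -5/4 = -1.25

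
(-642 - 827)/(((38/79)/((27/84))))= -1044459/1064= -981.63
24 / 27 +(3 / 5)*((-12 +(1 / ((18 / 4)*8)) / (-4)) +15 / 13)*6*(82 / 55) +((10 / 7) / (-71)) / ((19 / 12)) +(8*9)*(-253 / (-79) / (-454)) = -114683698864417 / 1981293432300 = -57.88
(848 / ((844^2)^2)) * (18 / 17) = 477 / 269568243976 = 0.00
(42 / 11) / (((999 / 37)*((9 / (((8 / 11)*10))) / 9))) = 1120 / 1089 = 1.03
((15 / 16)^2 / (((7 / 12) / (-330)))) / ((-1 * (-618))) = -37125 / 46144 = -0.80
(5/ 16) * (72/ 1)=45/ 2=22.50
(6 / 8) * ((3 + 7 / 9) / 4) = 17 / 24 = 0.71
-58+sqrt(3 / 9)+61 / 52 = -2955 / 52+sqrt(3) / 3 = -56.25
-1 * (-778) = 778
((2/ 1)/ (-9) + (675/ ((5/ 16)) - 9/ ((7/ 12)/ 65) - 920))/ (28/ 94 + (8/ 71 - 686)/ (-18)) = 49808062/ 8073443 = 6.17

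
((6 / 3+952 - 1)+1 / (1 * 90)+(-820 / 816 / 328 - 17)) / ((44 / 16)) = 22913477 / 67320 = 340.37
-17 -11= -28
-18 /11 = -1.64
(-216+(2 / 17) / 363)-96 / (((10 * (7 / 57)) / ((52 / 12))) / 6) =-485632946 / 215985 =-2248.46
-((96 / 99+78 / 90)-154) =8369 / 55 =152.16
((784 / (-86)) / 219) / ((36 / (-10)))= 980 / 84753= 0.01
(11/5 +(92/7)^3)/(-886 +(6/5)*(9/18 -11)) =-3897213/1541099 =-2.53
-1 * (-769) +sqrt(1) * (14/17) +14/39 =510631/663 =770.18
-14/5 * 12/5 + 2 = -118/25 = -4.72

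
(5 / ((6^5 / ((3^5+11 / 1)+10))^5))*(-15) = -4026275 / 1190155742208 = -0.00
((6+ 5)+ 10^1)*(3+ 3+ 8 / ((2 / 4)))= 462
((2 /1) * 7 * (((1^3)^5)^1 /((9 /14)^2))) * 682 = 1871408 /81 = 23103.80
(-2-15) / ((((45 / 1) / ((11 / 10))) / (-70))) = 1309 / 45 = 29.09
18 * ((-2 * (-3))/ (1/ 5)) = 540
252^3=16003008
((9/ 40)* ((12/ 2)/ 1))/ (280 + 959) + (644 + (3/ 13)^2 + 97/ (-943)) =847679325223/ 1316371420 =643.95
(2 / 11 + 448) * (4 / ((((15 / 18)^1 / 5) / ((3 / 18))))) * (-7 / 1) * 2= -276080 / 11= -25098.18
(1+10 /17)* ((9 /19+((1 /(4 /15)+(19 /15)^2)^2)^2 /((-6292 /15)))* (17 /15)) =-7769727220799299 /2905016400000000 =-2.67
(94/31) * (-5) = -470/31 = -15.16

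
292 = 292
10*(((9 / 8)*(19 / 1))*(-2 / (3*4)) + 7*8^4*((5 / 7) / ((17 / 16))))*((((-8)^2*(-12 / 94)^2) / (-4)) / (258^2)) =-52419110 / 69435497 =-0.75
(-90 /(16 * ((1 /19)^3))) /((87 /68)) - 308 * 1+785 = -1721379 /58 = -29678.95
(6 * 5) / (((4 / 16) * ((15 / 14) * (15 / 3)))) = 112 / 5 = 22.40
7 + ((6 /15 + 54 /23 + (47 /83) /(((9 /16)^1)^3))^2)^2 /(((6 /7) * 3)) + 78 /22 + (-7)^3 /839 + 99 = 114856604211986760188614166858595494 /194720196709209546610891313563125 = 589.85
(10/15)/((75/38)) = 76/225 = 0.34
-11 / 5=-2.20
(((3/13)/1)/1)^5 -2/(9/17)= -12621775/3341637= -3.78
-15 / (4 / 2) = -15 / 2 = -7.50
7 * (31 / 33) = 217 / 33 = 6.58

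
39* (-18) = -702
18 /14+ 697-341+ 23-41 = 2375 /7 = 339.29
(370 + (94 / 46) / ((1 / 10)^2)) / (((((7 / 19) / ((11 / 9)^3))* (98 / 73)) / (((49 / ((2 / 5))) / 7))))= 60967353425 / 1643166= 37103.59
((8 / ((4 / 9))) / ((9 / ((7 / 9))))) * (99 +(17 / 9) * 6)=4634 / 27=171.63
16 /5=3.20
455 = 455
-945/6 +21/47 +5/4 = -29291/188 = -155.80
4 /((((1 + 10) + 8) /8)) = 32 /19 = 1.68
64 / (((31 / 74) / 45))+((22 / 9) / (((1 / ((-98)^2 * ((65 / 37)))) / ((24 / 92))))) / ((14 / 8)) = 1030661440 / 79143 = 13022.77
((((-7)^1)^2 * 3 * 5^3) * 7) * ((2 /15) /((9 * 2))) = 8575 /9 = 952.78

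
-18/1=-18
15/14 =1.07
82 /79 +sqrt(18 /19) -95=-7423 /79 +3 * sqrt(38) /19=-92.99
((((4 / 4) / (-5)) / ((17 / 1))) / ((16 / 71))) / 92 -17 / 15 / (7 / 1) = -426899 / 2627520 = -0.16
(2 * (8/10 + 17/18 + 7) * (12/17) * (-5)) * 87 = -91292/17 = -5370.12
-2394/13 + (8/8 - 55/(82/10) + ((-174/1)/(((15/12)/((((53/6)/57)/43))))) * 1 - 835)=-6697582889/6531915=-1025.36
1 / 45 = 0.02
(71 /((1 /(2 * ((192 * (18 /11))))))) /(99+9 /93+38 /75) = 570499200 /1273679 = 447.91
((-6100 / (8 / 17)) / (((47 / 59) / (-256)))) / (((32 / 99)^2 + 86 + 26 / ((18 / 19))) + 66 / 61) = 117052574601600 / 3221066933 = 36339.69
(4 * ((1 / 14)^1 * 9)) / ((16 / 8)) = 1.29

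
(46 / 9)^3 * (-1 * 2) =-194672 / 729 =-267.04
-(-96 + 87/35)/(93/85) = 18547/217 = 85.47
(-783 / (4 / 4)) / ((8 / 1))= -783 / 8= -97.88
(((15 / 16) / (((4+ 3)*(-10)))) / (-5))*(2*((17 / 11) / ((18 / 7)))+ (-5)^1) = -0.01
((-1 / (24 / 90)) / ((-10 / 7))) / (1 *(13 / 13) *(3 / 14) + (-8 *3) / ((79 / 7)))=-3871 / 2820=-1.37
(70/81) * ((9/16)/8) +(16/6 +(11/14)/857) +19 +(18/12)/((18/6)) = 76808365/3455424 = 22.23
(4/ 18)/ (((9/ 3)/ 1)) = 2/ 27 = 0.07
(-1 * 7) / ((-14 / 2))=1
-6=-6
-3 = -3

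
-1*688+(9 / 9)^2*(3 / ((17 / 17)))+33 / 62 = -42437 / 62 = -684.47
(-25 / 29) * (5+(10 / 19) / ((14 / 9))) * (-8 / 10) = 14200 / 3857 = 3.68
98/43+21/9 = 595/129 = 4.61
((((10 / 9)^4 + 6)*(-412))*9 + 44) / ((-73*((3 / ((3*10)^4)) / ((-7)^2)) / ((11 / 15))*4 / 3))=2776590543.89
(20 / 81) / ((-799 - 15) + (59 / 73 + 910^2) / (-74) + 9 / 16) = -864320 / 42019915347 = -0.00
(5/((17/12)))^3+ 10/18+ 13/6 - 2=3951869/88434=44.69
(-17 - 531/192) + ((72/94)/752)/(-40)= -13971943/706880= -19.77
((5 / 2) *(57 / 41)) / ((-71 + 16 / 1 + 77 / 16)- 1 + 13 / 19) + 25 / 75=499513 / 1888419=0.26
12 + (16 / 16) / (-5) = 59 / 5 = 11.80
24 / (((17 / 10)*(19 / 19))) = 240 / 17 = 14.12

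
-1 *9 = -9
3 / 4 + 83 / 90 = 301 / 180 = 1.67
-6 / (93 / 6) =-12 / 31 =-0.39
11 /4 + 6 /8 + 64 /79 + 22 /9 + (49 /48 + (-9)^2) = 1009909 /11376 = 88.78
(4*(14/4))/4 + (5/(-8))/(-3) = 89/24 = 3.71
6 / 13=0.46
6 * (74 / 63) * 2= 296 / 21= 14.10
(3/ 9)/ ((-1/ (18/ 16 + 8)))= -73/ 24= -3.04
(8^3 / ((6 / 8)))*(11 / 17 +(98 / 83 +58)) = 57628672 / 1411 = 40842.43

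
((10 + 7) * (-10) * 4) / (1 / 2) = -1360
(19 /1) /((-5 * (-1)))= 19 /5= 3.80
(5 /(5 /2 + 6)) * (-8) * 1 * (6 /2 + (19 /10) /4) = -278 /17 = -16.35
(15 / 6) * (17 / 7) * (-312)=-13260 / 7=-1894.29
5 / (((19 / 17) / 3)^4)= 33826005 / 130321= 259.56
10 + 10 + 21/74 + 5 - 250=-16629/74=-224.72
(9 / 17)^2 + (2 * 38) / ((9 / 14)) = 118.50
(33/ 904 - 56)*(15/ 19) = -758865/ 17176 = -44.18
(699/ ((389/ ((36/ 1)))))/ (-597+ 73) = -6291/ 50959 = -0.12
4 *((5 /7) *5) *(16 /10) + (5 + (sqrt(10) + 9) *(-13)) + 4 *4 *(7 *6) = 4080 /7-13 *sqrt(10) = 541.75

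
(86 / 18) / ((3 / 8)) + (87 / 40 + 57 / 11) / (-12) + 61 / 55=629011 / 47520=13.24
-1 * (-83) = 83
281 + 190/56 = 7963/28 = 284.39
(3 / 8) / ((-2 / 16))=-3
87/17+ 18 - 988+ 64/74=-606367/629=-964.02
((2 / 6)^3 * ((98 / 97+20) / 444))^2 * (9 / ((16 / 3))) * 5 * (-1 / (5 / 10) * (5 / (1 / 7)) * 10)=-908565875 / 50081020848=-0.02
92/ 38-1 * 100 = -1854/ 19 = -97.58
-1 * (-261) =261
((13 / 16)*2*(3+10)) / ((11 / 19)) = 3211 / 88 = 36.49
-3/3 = -1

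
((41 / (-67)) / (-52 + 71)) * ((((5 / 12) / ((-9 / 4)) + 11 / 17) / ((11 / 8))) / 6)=-34768 / 19282131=-0.00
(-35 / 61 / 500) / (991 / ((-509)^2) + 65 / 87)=-157780329 / 103251540200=-0.00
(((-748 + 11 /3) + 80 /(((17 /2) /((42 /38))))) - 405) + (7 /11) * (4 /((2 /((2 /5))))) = -60672188 /53295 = -1138.42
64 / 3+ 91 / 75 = 1691 / 75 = 22.55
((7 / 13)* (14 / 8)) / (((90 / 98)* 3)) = 2401 / 7020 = 0.34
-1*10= -10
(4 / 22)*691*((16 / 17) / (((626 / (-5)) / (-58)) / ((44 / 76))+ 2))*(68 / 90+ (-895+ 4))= -25689036128 / 1397961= -18376.07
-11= -11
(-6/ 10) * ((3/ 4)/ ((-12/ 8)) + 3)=-3/ 2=-1.50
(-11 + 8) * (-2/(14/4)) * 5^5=37500/7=5357.14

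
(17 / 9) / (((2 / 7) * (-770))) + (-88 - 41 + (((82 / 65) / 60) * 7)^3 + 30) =-8075239129817 / 81563625000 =-99.01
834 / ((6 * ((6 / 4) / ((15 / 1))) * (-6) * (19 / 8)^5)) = -22773760 / 7428297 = -3.07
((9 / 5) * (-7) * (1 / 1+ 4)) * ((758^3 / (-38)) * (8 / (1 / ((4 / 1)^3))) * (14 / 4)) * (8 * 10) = 1966736433070080 / 19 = 103512443845793.68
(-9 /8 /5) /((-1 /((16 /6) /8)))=3 /40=0.08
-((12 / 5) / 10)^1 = -6 / 25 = -0.24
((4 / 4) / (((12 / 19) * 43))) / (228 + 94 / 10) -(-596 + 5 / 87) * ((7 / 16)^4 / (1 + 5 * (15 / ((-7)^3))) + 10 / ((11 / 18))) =2796735885352274937 / 285972704264192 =9779.73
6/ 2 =3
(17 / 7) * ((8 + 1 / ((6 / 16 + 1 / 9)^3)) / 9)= 12176216 / 2701125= 4.51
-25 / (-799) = 25 / 799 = 0.03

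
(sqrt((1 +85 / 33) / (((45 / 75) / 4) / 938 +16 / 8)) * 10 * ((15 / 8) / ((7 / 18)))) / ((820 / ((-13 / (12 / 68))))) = -3315 * sqrt(171319323945) / 236920222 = -5.79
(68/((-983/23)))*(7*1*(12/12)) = -10948/983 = -11.14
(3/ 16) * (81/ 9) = 27/ 16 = 1.69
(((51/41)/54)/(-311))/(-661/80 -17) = 680/231927939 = 0.00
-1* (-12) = 12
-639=-639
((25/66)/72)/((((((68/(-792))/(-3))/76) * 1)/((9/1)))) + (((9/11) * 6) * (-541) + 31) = -934657/374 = -2499.08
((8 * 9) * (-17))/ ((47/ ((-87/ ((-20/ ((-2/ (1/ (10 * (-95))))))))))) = -10116360/ 47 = -215241.70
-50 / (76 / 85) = -2125 / 38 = -55.92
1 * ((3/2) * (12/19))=18/19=0.95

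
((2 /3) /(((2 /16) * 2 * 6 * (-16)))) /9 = -1 /324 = -0.00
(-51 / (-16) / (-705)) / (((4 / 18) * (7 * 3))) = -51 / 52640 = -0.00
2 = 2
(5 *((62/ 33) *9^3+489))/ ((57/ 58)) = 1976350/ 209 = 9456.22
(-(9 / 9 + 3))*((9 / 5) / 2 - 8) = 142 / 5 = 28.40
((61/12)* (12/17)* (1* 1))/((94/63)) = 3843/1598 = 2.40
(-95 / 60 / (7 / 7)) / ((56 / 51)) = -323 / 224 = -1.44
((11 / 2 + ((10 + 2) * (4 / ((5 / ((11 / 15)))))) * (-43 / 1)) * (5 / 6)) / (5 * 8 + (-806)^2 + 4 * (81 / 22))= -163471 / 428795880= -0.00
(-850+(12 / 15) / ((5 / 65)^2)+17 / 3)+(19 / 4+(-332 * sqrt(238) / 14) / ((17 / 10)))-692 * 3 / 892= -9455789 / 13380-1660 * sqrt(238) / 119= -921.91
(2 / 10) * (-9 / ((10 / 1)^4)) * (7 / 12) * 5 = -0.00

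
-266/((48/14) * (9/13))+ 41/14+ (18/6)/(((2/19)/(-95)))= -2129377/756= -2816.64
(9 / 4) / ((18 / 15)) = 15 / 8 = 1.88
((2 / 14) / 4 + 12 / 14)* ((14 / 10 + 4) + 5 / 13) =5.16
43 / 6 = 7.17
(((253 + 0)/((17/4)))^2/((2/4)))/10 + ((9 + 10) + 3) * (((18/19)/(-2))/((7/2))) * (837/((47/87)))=-3904.32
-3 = -3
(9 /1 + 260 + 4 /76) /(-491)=-5112 /9329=-0.55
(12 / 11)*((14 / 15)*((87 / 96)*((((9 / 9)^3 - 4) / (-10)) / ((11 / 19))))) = 11571 / 24200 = 0.48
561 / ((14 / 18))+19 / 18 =722.34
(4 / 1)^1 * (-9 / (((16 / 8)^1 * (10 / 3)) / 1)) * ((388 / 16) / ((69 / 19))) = -16587 / 460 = -36.06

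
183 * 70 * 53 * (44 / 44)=678930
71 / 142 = 1 / 2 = 0.50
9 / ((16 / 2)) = 9 / 8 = 1.12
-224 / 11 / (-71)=224 / 781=0.29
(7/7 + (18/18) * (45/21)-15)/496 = -83/3472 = -0.02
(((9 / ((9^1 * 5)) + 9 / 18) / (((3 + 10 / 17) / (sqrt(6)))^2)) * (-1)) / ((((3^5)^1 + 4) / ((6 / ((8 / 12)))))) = -54621 / 4595435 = -0.01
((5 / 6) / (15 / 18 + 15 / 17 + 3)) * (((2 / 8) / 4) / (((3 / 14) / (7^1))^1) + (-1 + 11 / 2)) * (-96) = -53380 / 481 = -110.98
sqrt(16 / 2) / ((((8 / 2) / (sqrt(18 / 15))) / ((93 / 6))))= 12.01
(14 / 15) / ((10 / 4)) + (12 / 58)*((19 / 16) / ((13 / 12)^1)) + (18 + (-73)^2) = 302406787 / 56550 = 5347.60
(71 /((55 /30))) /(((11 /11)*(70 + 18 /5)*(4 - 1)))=355 /2024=0.18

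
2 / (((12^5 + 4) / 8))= 4 / 62209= 0.00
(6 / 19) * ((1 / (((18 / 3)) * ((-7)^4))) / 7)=1 / 319333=0.00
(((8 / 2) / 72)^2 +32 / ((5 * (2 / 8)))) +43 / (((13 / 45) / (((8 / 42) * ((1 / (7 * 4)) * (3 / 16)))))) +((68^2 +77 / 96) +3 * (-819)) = 18109267597 / 8255520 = 2193.60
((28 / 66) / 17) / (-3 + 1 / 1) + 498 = 279371 / 561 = 497.99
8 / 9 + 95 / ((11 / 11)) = 863 / 9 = 95.89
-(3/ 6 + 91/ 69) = -1.82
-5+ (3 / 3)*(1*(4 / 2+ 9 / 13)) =-30 / 13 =-2.31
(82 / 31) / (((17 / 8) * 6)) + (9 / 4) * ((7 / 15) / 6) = 24187 / 63240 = 0.38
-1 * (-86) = 86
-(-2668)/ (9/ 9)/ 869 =2668/ 869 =3.07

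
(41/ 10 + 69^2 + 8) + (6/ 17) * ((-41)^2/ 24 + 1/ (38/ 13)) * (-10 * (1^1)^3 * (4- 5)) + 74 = 8229254/ 1615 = 5095.51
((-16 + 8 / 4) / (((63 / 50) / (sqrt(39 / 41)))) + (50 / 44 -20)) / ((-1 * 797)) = 100 * sqrt(1599) / 294093 + 415 / 17534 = 0.04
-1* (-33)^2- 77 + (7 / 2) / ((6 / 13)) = -13901 / 12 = -1158.42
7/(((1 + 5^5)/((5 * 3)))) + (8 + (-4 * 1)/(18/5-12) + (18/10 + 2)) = 1346813/109410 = 12.31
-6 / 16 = -3 / 8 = -0.38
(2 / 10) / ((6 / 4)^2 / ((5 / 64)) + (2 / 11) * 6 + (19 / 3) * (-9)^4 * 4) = 11 / 9143304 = 0.00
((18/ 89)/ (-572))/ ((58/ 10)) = -45/ 738166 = -0.00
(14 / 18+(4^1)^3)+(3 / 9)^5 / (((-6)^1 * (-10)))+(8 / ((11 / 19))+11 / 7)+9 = 100104737 / 1122660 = 89.17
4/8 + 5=11/2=5.50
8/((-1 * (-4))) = 2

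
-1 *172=-172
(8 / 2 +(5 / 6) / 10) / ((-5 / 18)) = -147 / 10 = -14.70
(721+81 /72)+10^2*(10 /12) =19331 /24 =805.46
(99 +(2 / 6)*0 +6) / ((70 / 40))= 60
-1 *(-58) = 58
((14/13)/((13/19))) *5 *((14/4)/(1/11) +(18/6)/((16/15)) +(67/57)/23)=325.52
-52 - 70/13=-746/13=-57.38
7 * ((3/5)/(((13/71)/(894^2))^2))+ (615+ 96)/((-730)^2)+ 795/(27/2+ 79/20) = 2515285054042894733449011/31430974900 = 80025677283172.49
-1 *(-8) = 8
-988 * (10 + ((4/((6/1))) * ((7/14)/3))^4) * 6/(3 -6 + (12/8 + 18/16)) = 1037178688/6561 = 158082.41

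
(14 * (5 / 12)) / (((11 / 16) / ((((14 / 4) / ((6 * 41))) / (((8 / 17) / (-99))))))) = -4165 / 164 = -25.40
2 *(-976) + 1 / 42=-81983 / 42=-1951.98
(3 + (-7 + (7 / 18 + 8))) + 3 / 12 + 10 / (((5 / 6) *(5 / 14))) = 6883 / 180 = 38.24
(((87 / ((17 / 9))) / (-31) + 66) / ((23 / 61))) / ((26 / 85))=10369695 / 18538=559.38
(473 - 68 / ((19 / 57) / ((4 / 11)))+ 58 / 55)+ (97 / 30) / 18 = 2376311 / 5940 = 400.05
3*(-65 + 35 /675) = -8768 /45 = -194.84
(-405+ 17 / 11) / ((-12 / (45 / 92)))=33285 / 2024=16.45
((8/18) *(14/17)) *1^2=56/153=0.37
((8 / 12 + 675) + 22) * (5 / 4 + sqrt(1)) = 6279 / 4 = 1569.75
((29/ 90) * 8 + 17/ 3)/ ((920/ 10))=371/ 4140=0.09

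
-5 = -5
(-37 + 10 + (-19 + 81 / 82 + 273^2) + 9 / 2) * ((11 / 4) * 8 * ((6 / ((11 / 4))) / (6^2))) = 12216112 / 123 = 99317.98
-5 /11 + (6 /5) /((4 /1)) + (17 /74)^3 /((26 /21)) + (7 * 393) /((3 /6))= 3188161820651 /579470320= 5501.86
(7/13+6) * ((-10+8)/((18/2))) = -170/117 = -1.45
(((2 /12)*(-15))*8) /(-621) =20 /621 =0.03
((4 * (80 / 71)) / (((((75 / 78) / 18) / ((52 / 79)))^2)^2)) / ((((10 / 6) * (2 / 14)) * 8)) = 58925878854340313088 / 1080256152734375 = 54548.06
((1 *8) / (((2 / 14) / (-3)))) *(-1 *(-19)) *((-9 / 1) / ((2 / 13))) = 186732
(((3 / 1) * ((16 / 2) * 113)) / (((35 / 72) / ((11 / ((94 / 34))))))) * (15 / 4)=27385776 / 329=83239.44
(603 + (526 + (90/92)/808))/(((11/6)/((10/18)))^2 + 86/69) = 3147203775/33831364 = 93.03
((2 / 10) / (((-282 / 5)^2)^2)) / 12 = 125 / 75888798912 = 0.00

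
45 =45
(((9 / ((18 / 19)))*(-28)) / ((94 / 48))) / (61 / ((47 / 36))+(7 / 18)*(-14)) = -3024 / 919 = -3.29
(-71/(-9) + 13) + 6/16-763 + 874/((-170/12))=-4916993/6120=-803.43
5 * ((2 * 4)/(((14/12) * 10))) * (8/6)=32/7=4.57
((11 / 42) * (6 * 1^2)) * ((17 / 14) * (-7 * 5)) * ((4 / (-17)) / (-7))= -110 / 49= -2.24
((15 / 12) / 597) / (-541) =-5 / 1291908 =-0.00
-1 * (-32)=32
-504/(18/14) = -392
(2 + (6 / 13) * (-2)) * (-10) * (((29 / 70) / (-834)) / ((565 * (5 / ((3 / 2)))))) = 29 / 10209550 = 0.00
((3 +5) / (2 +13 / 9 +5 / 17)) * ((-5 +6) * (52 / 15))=408 / 55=7.42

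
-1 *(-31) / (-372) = -1 / 12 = -0.08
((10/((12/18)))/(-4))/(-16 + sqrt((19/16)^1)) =5* sqrt(19)/1359 + 320/1359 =0.25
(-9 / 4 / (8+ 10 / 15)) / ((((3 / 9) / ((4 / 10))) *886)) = -81 / 230360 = -0.00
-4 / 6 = -2 / 3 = -0.67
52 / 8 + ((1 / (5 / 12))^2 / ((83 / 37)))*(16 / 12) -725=-2967567 / 4150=-715.08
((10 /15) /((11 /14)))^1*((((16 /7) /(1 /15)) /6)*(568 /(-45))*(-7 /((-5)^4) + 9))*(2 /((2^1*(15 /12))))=-408451072 /928125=-440.08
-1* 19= -19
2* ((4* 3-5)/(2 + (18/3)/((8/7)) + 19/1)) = 8/15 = 0.53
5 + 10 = 15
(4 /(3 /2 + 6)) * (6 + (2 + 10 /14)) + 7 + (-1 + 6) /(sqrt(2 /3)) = 5 * sqrt(6) /2 + 1223 /105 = 17.77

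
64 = 64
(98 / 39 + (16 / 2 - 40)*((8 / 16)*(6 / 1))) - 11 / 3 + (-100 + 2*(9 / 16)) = -20387 / 104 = -196.03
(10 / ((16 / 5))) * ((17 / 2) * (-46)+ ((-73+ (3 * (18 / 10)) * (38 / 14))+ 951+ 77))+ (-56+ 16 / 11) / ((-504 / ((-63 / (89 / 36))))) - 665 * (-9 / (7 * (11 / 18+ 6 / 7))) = 4843765599 / 2028488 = 2387.87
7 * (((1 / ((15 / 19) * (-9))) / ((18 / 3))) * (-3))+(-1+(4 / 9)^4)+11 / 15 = 17383 / 65610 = 0.26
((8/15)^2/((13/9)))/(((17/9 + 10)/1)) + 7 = 244001/34775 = 7.02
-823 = -823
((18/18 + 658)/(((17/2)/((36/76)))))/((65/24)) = 284688/20995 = 13.56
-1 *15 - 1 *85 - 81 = -181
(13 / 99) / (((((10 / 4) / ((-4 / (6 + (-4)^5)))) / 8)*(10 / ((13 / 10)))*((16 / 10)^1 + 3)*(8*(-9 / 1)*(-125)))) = 169 / 32596678125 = 0.00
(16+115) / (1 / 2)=262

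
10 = 10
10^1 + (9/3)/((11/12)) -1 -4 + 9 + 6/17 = 3296/187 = 17.63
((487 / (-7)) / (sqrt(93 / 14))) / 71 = -0.38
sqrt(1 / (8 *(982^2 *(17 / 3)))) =sqrt(102) / 66776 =0.00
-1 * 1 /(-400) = 1 /400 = 0.00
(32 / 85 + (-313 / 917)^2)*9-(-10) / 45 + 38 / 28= 7740149911 / 1286560170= 6.02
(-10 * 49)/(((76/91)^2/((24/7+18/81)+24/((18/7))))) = -118542515/12996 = -9121.46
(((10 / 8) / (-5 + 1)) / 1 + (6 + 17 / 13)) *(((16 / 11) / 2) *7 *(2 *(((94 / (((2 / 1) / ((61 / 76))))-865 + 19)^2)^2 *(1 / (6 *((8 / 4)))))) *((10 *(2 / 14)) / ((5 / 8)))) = 6906142268047710755285 / 1192697792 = 5790353863627.94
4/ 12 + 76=229/ 3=76.33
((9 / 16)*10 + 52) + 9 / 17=7909 / 136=58.15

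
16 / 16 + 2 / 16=9 / 8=1.12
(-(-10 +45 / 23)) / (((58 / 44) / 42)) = 170940 / 667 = 256.28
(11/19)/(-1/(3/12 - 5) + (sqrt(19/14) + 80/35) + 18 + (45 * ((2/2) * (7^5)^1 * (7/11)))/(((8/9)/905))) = 38861261908048888/32891751712716601745669633 - 5664736 * sqrt(266)/32891751712716601745669633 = 0.00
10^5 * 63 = 6300000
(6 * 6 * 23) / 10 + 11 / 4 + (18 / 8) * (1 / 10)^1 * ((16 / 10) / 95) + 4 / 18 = 7333849 / 85500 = 85.78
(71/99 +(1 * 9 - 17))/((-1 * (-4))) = -721/396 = -1.82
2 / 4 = 1 / 2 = 0.50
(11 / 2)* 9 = 99 / 2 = 49.50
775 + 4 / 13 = 10079 / 13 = 775.31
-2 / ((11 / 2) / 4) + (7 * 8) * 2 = 1216 / 11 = 110.55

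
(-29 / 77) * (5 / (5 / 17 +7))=-2465 / 9548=-0.26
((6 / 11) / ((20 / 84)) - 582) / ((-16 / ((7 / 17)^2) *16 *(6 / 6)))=0.38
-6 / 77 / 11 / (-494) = 3 / 209209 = 0.00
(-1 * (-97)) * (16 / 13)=1552 / 13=119.38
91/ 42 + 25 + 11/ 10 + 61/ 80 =6967/ 240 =29.03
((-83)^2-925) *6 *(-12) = -429408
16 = 16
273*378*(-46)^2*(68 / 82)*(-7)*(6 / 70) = -22272567408 / 205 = -108646670.28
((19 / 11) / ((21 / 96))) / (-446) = -304 / 17171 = -0.02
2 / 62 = 1 / 31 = 0.03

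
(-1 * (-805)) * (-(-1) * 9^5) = 47534445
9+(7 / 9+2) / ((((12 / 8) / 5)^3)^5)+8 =193588126.38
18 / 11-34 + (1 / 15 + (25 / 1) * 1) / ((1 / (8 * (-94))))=-3115612 / 165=-18882.50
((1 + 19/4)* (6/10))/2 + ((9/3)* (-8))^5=-318504891/40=-7962622.28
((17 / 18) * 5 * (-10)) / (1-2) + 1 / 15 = 47.29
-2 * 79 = -158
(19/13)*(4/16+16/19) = 83/52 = 1.60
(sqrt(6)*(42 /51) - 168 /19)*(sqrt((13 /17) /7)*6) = -144*sqrt(1547) /323 + 12*sqrt(9282) /289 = -13.53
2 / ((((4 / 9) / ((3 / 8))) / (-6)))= -81 / 8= -10.12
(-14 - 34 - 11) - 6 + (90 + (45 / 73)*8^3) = 24865 / 73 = 340.62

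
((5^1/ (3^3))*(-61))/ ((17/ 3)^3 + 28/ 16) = -1220/ 19841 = -0.06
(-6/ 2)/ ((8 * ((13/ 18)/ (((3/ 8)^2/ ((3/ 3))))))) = -243/ 3328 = -0.07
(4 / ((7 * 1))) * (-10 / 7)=-40 / 49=-0.82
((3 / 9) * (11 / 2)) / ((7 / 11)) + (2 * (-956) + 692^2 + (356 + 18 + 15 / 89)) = 1784255987 / 3738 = 477329.05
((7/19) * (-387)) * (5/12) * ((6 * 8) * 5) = -270900/19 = -14257.89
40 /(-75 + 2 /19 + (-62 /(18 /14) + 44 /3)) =-1368 /3709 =-0.37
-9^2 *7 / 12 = -189 / 4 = -47.25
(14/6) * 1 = 7/3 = 2.33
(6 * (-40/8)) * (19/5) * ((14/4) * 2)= -798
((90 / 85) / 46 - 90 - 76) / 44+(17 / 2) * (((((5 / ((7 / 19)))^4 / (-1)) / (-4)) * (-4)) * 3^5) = -2894336875006447 / 41306804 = -70069252.39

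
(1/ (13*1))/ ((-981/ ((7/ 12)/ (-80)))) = 7/ 12242880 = 0.00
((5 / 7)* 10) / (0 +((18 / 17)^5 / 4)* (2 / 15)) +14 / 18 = 178339429 / 1102248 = 161.80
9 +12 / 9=31 / 3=10.33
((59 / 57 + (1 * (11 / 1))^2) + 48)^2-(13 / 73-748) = 7034611231 / 237177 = 29659.75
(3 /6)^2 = 1 /4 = 0.25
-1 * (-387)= 387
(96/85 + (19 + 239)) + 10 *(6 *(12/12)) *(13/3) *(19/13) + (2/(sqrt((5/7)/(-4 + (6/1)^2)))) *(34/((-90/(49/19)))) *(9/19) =54326/85-6664 *sqrt(70)/9025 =632.95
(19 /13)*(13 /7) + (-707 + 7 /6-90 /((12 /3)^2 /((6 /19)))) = -1125013 /1596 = -704.90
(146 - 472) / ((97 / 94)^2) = -2880536 / 9409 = -306.15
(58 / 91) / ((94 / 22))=0.15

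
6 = 6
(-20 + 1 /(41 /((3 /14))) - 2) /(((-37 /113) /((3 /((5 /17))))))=685.17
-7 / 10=-0.70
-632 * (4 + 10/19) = -54352/19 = -2860.63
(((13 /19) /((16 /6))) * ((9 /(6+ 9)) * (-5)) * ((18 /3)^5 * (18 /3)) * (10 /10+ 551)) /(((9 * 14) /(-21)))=62775648 /19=3303981.47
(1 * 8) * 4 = 32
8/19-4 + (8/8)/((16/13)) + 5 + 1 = 983/304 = 3.23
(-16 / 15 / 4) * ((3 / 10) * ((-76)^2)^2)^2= -26712834898919.42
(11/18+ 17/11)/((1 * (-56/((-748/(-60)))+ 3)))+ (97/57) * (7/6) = 25760/47709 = 0.54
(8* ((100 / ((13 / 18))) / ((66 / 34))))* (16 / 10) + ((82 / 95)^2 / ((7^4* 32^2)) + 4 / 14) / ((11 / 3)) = 913.08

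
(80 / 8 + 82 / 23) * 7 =2184 / 23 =94.96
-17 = -17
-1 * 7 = -7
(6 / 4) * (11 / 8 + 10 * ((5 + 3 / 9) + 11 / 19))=27587 / 304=90.75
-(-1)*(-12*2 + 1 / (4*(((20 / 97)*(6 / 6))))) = -1823 / 80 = -22.79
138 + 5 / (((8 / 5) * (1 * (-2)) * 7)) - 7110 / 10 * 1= -64201 / 112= -573.22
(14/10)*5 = 7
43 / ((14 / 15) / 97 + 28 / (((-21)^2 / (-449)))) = -1313865 / 870766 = -1.51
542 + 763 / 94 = 51711 / 94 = 550.12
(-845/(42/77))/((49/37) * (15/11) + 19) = -3783065/50808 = -74.46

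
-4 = -4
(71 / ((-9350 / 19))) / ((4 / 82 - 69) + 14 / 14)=55309 / 26049100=0.00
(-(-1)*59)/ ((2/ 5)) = 295/ 2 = 147.50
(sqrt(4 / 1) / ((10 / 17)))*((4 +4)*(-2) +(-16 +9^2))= 833 / 5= 166.60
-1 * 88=-88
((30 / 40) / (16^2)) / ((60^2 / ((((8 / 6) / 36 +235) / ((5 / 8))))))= 3173 / 10368000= 0.00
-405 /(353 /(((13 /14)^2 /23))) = -68445 /1591324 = -0.04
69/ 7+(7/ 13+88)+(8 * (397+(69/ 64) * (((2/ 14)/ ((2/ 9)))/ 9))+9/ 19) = 90613027/ 27664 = 3275.49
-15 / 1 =-15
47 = 47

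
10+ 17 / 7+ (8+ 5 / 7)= 148 / 7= 21.14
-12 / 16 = -3 / 4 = -0.75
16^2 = 256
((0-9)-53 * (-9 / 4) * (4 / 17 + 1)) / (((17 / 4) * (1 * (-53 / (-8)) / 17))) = 75240 / 901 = 83.51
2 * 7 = 14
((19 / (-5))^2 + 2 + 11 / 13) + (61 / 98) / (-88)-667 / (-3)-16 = 223.61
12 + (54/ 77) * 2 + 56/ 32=4667/ 308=15.15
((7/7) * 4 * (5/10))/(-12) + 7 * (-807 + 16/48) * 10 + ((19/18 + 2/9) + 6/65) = -33032296/585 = -56465.46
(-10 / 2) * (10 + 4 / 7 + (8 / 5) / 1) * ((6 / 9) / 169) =-284 / 1183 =-0.24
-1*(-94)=94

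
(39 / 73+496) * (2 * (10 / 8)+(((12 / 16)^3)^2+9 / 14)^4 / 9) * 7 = 62476871539736313551455 / 7047851941858115584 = 8864.67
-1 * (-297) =297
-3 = -3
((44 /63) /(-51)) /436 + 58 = 20312575 /350217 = 58.00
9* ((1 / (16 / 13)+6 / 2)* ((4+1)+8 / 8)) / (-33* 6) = -183 / 176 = -1.04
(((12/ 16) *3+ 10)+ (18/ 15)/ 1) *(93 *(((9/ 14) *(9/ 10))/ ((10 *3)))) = 675459/ 28000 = 24.12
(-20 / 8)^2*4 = 25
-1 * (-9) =9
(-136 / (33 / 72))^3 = -34773663744 / 1331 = -26125968.25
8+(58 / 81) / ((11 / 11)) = 706 / 81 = 8.72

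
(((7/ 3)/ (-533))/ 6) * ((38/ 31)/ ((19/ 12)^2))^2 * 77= -0.01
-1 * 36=-36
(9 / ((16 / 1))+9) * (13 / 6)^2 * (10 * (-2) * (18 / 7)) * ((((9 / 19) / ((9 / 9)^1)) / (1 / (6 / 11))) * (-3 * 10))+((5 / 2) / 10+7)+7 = 104804241 / 5852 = 17909.13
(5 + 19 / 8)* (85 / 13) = 5015 / 104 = 48.22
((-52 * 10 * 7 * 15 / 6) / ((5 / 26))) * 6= -283920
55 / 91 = 0.60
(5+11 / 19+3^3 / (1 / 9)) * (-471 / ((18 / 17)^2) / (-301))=214296679 / 617652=346.95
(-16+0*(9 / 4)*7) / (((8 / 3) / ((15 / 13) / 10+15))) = -1179 / 13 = -90.69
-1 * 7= -7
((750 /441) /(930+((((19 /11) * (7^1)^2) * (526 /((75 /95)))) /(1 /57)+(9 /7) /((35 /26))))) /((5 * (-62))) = -1375 /805837407294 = -0.00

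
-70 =-70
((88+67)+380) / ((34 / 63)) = 991.32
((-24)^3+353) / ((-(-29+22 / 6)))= -2127 / 4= -531.75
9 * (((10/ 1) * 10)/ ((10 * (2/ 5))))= 225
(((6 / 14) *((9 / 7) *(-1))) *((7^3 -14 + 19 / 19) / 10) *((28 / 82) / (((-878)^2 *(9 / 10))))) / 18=-55 / 110621854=-0.00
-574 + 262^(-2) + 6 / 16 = -78751827 / 137288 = -573.62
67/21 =3.19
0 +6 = 6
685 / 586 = 1.17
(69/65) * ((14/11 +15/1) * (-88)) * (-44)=4347552/65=66885.42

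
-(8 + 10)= -18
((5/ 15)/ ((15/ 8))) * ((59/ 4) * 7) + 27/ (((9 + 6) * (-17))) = 13961/ 765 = 18.25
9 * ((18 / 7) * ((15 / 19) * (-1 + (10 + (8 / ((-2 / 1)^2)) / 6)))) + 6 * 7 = 212.53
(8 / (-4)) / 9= -2 / 9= -0.22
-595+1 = -594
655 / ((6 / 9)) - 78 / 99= 64793 / 66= 981.71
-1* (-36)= 36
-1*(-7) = 7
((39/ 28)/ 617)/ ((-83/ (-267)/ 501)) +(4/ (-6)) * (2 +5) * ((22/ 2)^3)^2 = -8267281.03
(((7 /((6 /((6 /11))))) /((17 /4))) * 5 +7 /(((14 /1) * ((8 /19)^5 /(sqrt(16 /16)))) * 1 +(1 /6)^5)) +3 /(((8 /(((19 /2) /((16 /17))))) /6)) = 5230578485357227 /85445096798336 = 61.22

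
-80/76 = -20/19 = -1.05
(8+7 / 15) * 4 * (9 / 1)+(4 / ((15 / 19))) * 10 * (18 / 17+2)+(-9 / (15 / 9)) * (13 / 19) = 441947 / 969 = 456.09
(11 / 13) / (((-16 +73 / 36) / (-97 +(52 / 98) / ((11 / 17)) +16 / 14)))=1844100 / 320411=5.76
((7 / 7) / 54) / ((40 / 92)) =23 / 540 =0.04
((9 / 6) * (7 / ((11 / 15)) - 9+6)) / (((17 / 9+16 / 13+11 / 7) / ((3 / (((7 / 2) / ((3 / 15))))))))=37908 / 105655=0.36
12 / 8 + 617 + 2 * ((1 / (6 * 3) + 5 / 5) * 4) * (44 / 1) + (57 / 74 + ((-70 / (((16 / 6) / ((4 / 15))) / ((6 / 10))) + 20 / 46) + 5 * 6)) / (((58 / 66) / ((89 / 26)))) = 63249226699 / 57748860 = 1095.25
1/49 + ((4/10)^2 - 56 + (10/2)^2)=-30.82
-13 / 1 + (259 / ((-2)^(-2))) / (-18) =-635 / 9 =-70.56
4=4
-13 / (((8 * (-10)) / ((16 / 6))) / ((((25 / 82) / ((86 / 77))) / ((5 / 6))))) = 1001 / 7052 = 0.14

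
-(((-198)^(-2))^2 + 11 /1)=-16906489777 /1536953616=-11.00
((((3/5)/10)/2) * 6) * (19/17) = 171/850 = 0.20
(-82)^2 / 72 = 1681 / 18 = 93.39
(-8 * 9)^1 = -72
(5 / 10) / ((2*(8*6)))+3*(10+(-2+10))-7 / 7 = 10177 / 192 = 53.01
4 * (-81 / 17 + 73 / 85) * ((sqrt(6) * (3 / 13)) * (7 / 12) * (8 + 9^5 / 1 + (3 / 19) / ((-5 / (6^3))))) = -13037098508 * sqrt(6) / 104975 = -304208.04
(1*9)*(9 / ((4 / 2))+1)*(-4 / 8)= -99 / 4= -24.75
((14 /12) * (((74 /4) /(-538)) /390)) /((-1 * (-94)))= -259 /236676960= -0.00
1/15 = 0.07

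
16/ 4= 4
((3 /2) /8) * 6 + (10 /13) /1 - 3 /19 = 3431 /1976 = 1.74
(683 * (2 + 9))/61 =7513/61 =123.16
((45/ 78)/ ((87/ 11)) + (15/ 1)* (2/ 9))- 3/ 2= 2156/ 1131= 1.91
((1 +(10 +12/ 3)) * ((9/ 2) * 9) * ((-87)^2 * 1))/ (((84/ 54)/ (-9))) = -744903135/ 28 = -26603683.39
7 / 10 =0.70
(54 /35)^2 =2916 /1225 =2.38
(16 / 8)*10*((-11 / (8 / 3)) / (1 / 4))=-330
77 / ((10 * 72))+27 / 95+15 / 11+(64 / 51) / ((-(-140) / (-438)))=-38880997 / 17907120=-2.17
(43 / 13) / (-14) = -0.24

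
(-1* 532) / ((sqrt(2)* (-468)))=133* sqrt(2) / 234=0.80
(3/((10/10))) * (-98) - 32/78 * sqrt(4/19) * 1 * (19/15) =-294 - 32 * sqrt(19)/585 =-294.24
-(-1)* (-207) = -207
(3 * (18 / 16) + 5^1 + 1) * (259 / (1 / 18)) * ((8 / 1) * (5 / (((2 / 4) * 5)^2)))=279720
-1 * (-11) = 11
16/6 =8/3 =2.67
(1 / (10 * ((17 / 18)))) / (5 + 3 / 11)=0.02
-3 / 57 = -1 / 19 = -0.05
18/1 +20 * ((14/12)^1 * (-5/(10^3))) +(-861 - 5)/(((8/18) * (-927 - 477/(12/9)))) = 664643/34260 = 19.40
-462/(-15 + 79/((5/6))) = -110/19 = -5.79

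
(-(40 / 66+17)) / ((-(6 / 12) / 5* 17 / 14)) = 81340 / 561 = 144.99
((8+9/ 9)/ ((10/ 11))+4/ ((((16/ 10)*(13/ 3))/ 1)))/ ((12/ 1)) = 227/ 260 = 0.87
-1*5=-5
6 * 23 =138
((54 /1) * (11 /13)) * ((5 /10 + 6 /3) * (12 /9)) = 1980 /13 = 152.31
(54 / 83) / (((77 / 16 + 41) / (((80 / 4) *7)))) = 1.99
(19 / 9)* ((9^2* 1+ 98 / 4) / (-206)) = -4009 / 3708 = -1.08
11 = 11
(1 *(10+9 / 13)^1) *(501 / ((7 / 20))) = 15305.27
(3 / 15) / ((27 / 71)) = 71 / 135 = 0.53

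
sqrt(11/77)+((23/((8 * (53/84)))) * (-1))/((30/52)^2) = -54418/3975+sqrt(7)/7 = -13.31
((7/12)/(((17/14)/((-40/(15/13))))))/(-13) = 196/153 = 1.28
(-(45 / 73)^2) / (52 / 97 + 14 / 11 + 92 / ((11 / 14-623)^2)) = -163955305386675 / 780541697766746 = -0.21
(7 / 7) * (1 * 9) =9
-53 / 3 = -17.67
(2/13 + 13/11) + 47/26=899/286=3.14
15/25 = 3/5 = 0.60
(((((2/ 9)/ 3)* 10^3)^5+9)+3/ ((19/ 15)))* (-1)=-608000003099363912/ 272629233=-2230135031.41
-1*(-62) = 62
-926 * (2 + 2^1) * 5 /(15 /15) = -18520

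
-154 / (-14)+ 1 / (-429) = 4718 / 429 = 11.00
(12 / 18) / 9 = 2 / 27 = 0.07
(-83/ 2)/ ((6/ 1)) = -83/ 12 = -6.92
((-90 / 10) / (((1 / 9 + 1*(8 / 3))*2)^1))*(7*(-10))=567 / 5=113.40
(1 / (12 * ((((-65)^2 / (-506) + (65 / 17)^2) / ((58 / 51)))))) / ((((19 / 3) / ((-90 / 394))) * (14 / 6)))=-1122561 / 4804346365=-0.00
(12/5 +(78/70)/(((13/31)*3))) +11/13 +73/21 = 2077/273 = 7.61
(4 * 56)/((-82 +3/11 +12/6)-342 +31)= -0.57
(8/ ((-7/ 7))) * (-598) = 4784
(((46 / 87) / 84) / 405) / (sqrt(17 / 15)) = 23*sqrt(255) / 25157790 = 0.00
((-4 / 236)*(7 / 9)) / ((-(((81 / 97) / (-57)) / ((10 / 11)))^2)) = 2377654300 / 46838979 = 50.76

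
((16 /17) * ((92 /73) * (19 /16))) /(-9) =-1748 /11169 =-0.16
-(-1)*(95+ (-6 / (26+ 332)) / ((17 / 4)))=289073 / 3043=95.00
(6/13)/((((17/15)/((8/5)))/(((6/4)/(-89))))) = -216/19669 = -0.01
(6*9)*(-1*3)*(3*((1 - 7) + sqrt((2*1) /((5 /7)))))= 2916 - 486*sqrt(70) /5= 2102.77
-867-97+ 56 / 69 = -963.19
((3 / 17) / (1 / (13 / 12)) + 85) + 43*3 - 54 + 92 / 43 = 474655 / 2924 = 162.33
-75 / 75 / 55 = -1 / 55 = -0.02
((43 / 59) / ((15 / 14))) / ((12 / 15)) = 301 / 354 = 0.85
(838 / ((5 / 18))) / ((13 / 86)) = 1297224 / 65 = 19957.29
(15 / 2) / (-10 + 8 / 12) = -45 / 56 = -0.80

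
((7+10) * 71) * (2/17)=142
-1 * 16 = -16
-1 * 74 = -74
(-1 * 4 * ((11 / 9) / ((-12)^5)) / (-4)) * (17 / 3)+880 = 5912248133 / 6718464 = 880.00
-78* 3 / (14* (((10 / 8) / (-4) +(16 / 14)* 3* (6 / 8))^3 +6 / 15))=-117411840 / 83781241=-1.40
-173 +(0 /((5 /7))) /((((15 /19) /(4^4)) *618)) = -173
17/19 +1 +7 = 169/19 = 8.89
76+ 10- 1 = 85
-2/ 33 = -0.06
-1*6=-6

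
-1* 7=-7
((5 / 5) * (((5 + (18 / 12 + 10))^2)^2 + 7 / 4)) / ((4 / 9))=10673541 / 64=166774.08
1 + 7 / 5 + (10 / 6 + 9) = 13.07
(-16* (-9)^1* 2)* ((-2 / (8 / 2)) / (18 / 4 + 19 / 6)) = -432 / 23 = -18.78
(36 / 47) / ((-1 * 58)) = -18 / 1363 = -0.01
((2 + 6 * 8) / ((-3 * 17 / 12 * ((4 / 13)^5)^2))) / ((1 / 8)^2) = -3446462296225 / 34816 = -98990759.89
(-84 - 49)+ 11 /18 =-2383 /18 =-132.39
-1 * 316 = -316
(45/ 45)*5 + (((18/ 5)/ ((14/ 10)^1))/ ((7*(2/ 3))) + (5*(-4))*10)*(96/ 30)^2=-2495763/ 1225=-2037.36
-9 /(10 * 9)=-1 /10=-0.10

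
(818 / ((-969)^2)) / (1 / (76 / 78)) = 1636 / 1927341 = 0.00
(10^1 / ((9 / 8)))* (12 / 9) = 320 / 27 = 11.85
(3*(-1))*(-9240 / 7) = 3960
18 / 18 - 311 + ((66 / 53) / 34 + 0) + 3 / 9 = -836930 / 2703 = -309.63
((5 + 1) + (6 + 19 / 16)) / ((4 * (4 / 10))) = 1055 / 128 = 8.24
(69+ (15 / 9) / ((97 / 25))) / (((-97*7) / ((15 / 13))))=-101020 / 856219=-0.12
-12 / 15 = -4 / 5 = -0.80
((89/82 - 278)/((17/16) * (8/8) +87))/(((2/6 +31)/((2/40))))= -68121/13575715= -0.01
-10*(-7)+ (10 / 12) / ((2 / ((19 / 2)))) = 73.96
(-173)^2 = 29929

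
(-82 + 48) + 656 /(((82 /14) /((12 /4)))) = 302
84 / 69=28 / 23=1.22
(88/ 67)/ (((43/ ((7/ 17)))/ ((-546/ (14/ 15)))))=-360360/ 48977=-7.36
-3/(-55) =3/55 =0.05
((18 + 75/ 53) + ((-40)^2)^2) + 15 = 2560034.42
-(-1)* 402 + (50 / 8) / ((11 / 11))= 1633 / 4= 408.25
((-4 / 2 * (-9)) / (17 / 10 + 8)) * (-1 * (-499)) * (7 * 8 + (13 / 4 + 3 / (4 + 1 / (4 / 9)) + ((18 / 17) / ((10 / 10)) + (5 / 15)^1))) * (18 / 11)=8399687958 / 90695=92614.68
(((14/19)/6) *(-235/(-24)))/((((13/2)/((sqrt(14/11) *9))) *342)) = 1645 *sqrt(154)/3716856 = 0.01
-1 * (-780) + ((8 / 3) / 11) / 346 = 4453024 / 5709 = 780.00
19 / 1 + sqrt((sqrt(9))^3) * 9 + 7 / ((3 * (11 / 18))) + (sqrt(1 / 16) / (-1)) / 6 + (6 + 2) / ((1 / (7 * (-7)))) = -97475 / 264 + 27 * sqrt(3) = -322.46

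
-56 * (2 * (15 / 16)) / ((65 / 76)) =-1596 / 13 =-122.77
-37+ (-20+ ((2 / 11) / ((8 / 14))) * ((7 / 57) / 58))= -4145675 / 72732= -57.00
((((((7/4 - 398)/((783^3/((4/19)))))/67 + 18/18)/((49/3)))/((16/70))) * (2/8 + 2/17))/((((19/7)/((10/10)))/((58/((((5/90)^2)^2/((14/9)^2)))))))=14971998435667000/28009924659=534524.77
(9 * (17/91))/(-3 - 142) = -153/13195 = -0.01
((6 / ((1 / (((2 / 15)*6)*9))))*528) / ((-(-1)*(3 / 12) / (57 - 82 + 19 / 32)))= -11133936 / 5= -2226787.20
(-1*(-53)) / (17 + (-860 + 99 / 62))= -3286 / 52167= -0.06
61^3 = 226981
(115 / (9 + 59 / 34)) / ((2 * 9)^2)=391 / 11826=0.03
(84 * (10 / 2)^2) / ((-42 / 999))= -49950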